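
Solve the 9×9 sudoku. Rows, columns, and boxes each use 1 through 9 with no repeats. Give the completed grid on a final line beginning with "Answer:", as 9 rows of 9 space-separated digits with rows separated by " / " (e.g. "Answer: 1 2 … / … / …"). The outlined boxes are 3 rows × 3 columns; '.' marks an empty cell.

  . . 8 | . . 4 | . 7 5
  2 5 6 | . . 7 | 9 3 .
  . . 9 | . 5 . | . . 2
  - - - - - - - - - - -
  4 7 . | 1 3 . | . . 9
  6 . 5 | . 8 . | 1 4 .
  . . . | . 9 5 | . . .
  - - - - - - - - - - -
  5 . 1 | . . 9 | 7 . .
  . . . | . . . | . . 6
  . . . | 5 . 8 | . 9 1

Step 1. [r4c3∈{2}] r4c3 is down to just 2 ⇒ r4c3=2.
Step 2. [r6c3∈{3}] r6c3's peers cover all but 3. So r6c3=3.
Step 3. [r1c7∈{6}] r1c7 is down to just 6. So r1c7=6.
Step 4. [r3c2∈{1,3,4}] across box 1, 4 lands solely at r3c2 ⇒ r3c2=4.
Step 5. [r3c7∈{8}] only 8 remains possible at r3c7. So r3c7=8.
Step 6. [r4c8∈{5,6,8}] r4c8 is the only open cell in row 4 admitting 8 ⇒ r4c8=8.
Step 7. [r7c8∈{2}] r7c8's peers cover all but 2 ⇒ r7c8=2.
Step 8. [r6c4∈{2,4,6,7}] 4 has one home in row 6: r6c4, so r6c4=4.
Step 9. [r8c1∈{3,7,8,9}] col 1 places 9 nowhere but r8c1 ⇒ r8c1=9.
Step 10. [r8c2∈{2,3,8}] row 8 places 8 nowhere but r8c2 ⇒ r8c2=8.
Step 11. [r5c4∈{2,7}] r5c4 is the only open cell in box 5 admitting 7. So r5c4=7.
Step 12. [r9c2∈{2,3,6}] r9c2 is the only open cell in col 2 admitting 2. So r9c2=2.
Step 13. [r9c5∈{4,6,7}] 6 has one home in row 9: r9c5. So r9c5=6.
Step 14. [r7c4∈{3}] only 3 remains possible at r7c4. So r7c4=3.
Step 15. [r9c1∈{3,7}] box 7 places 3 nowhere but r9c1 ⇒ r9c1=3.
Step 16. [r8c5∈{1,2,4,7}] r8c5 is the only open cell in col 5 admitting 7 ⇒ r8c5=7.
Step 17. [r1c1∈{1}] nothing but 1 survives at r1c1 ⇒ r1c1=1.
Step 18. [r9c7∈{4}] only 4 remains possible at r9c7 ⇒ r9c7=4.
Step 19. [r8c6∈{1,2}] 1 has one home in row 8: r8c6, so r8c6=1.
Step 20. [r3c6∈{3,6}] in row 3, 3 fits only at r3c6 ⇒ r3c6=3.
Step 21. [r4c7∈{5}] only 5 remains possible at r4c7 ⇒ r4c7=5.
Step 22. [r1c4∈{2,9}] r1c4 is the only open cell in row 1 admitting 9 ⇒ r1c4=9.
Step 23. [r3c1∈{7}] nothing but 7 survives at r3c1. So r3c1=7.
Step 24. [r6c7∈{2}] nothing but 2 survives at r6c7. So r6c7=2.
Step 25. [r8c7∈{3}] r8c7's peers cover all but 3, so r8c7=3.
Step 26. [r7c9∈{8}] r7c9's peers cover all but 8 ⇒ r7c9=8.
Step 27. [r7c5∈{4}] only 4 remains possible at r7c5, so r7c5=4.
Step 28. [r5c6∈{2}] r5c6's peers cover all but 2 ⇒ r5c6=2.
Step 29. [r2c5∈{1}] r2c5 is down to just 1, so r2c5=1.
Step 30. [r8c8∈{5}] r8c8's peers cover all but 5. So r8c8=5.
Step 31. [r3c8∈{1}] r3c8 has the single candidate 1, so r3c8=1.
Step 32. [r3c4∈{6}] r3c4's peers cover all but 6, so r3c4=6.
Step 33. [r5c9∈{3}] nothing but 3 survives at r5c9 ⇒ r5c9=3.
Step 34. [r2c9∈{4}] r2c9's peers cover all but 4, so r2c9=4.
Step 35. [r6c9∈{7}] only 7 remains possible at r6c9. So r6c9=7.
Step 36. [r8c4∈{2}] r8c4's peers cover all but 2. So r8c4=2.
Step 37. [r4c6∈{6}] r4c6 is down to just 6, so r4c6=6.
Step 38. [r2c4∈{8}] r2c4 has the single candidate 8 ⇒ r2c4=8.
Step 39. [r6c1∈{8}] r6c1 has the single candidate 8. So r6c1=8.
Step 40. [r6c2∈{1}] r6c2 is down to just 1. So r6c2=1.
Step 41. [r6c8∈{6}] nothing but 6 survives at r6c8 ⇒ r6c8=6.
Step 42. [r7c2∈{6}] r7c2's peers cover all but 6. So r7c2=6.
Step 43. [r1c2∈{3}] only 3 remains possible at r1c2 ⇒ r1c2=3.
Step 44. [r9c3∈{7}] r9c3's peers cover all but 7. So r9c3=7.
Step 45. [r1c5∈{2}] r1c5 has the single candidate 2. So r1c5=2.
Step 46. [r5c2∈{9}] r5c2's peers cover all but 9 ⇒ r5c2=9.
Step 47. [r8c3∈{4}] r8c3 has the single candidate 4 ⇒ r8c3=4.

Answer: 1 3 8 9 2 4 6 7 5 / 2 5 6 8 1 7 9 3 4 / 7 4 9 6 5 3 8 1 2 / 4 7 2 1 3 6 5 8 9 / 6 9 5 7 8 2 1 4 3 / 8 1 3 4 9 5 2 6 7 / 5 6 1 3 4 9 7 2 8 / 9 8 4 2 7 1 3 5 6 / 3 2 7 5 6 8 4 9 1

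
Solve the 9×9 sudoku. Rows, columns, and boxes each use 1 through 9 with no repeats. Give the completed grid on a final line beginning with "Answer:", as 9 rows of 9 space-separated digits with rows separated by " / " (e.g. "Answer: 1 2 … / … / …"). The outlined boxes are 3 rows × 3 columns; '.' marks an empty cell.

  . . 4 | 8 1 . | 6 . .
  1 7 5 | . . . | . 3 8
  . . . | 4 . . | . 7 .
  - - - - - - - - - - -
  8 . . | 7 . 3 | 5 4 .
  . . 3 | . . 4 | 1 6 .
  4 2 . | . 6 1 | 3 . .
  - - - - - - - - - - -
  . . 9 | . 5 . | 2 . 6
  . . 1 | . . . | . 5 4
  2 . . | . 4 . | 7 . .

Step 1. [r3c7∈{9}] r3c7's peers cover all but 9, so r3c7=9.
Step 2. [r8c5∈{2,3,7,8,9}] 7 has one home in col 5: r8c5 ⇒ r8c5=7.
Step 3. [r3c3∈{2,6,8}] in col 3, 2 fits only at r3c3 ⇒ r3c3=2.
Step 4. [r9c3∈{6,8}] across col 3, 8 lands solely at r9c3. So r9c3=8.
Step 5. [r9c9∈{1,3,9}] in col 9, 3 fits only at r9c9 ⇒ r9c9=3.
Step 6. [r5c1∈{5,7,9}] across col 1, 5 lands solely at r5c1, so r5c1=5.
Step 7. [r5c2∈{9}] r5c2's peers cover all but 9, so r5c2=9.
Step 8. [r5c4∈{2}] only 2 remains possible at r5c4. So r5c4=2.
Step 9. [r8c6∈{2,6,8,9}] across row 8, 2 lands solely at r8c6, so r8c6=2.
Step 10. [r8c4∈{3,6,9}] across row 8, 9 lands solely at r8c4 ⇒ r8c4=9.
Step 11. [r1c2∈{3}] nothing but 3 survives at r1c2. So r1c2=3.
Step 12. [r8c2∈{6}] r8c2's peers cover all but 6. So r8c2=6.
Step 13. [r2c4∈{6}] r2c4 is down to just 6 ⇒ r2c4=6.
Step 14. [r9c4∈{1}] r9c4's peers cover all but 1 ⇒ r9c4=1.
Step 15. [r2c6∈{9}] nothing but 9 survives at r2c6. So r2c6=9.
Step 16. [r3c6∈{5}] r3c6 is down to just 5 ⇒ r3c6=5.
Step 17. [r4c9∈{2,9}] row 4 places 2 nowhere but r4c9 ⇒ r4c9=2.
Step 18. [r6c9∈{7,9}] in col 9, 9 fits only at r6c9. So r6c9=9.
Step 19. [r8c7∈{8}] r8c7 is down to just 8. So r8c7=8.
Step 20. [r7c1∈{3,7}] row 7 places 7 nowhere but r7c1, so r7c1=7.
Step 21. [r1c8∈{2}] r1c8 has the single candidate 2, so r1c8=2.
Step 22. [r4c3∈{6}] r4c3's peers cover all but 6 ⇒ r4c3=6.
Step 23. [r1c9∈{5}] nothing but 5 survives at r1c9. So r1c9=5.
Step 24. [r2c7∈{4}] only 4 remains possible at r2c7 ⇒ r2c7=4.
Step 25. [r6c3∈{7}] nothing but 7 survives at r6c3, so r6c3=7.
Step 26. [r9c6∈{6}] r9c6 has the single candidate 6. So r9c6=6.
Step 27. [r4c2∈{1}] r4c2 is down to just 1. So r4c2=1.
Step 28. [r9c2∈{5}] r9c2's peers cover all but 5. So r9c2=5.
Step 29. [r4c5∈{9}] r4c5 has the single candidate 9. So r4c5=9.
Step 30. [r6c4∈{5}] nothing but 5 survives at r6c4 ⇒ r6c4=5.
Step 31. [r5c9∈{7}] r5c9 has the single candidate 7 ⇒ r5c9=7.
Step 32. [r7c8∈{1}] r7c8 is down to just 1, so r7c8=1.
Step 33. [r7c2∈{4}] r7c2 is down to just 4 ⇒ r7c2=4.
Step 34. [r3c9∈{1}] r3c9 has the single candidate 1 ⇒ r3c9=1.
Step 35. [r1c1∈{9}] only 9 remains possible at r1c1, so r1c1=9.
Step 36. [r5c5∈{8}] nothing but 8 survives at r5c5 ⇒ r5c5=8.
Step 37. [r7c4∈{3}] r7c4 has the single candidate 3. So r7c4=3.
Step 38. [r7c6∈{8}] r7c6's peers cover all but 8. So r7c6=8.
Step 39. [r9c8∈{9}] nothing but 9 survives at r9c8 ⇒ r9c8=9.
Step 40. [r3c1∈{6}] only 6 remains possible at r3c1. So r3c1=6.
Step 41. [r6c8∈{8}] only 8 remains possible at r6c8. So r6c8=8.
Step 42. [r3c5∈{3}] r3c5 is down to just 3 ⇒ r3c5=3.
Step 43. [r8c1∈{3}] nothing but 3 survives at r8c1. So r8c1=3.
Step 44. [r1c6∈{7}] r1c6 is down to just 7. So r1c6=7.
Step 45. [r3c2∈{8}] r3c2 is down to just 8. So r3c2=8.
Step 46. [r2c5∈{2}] r2c5 is down to just 2. So r2c5=2.

Answer: 9 3 4 8 1 7 6 2 5 / 1 7 5 6 2 9 4 3 8 / 6 8 2 4 3 5 9 7 1 / 8 1 6 7 9 3 5 4 2 / 5 9 3 2 8 4 1 6 7 / 4 2 7 5 6 1 3 8 9 / 7 4 9 3 5 8 2 1 6 / 3 6 1 9 7 2 8 5 4 / 2 5 8 1 4 6 7 9 3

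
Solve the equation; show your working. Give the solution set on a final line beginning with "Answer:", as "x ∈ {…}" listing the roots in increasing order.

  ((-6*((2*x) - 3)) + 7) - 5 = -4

Step 1. [((-6*((2*x) - 3)) + 7) - 5 = -4] the outer -5 inverts by adding 5. So sub: (-6*((2*x) - 3)) + 7 = 1.
Step 2. [(-6*((2*x) - 3)) + 7 = 1] 7 comes off first (subtract 7). So sub: -6*((2*x) - 3) = -6.
Step 3. [-6*((2*x) - 3) = -6] -6 out front; divide by -6. So div: (2*x) - 3 = 1.
Step 4. [(2*x) - 3 = 1] add 3: x sits inside (… - 3), so sub: 2*x = 4.
Step 5. [2*x = 4] 2·(inner) — divide through by 2, so div: x = 2.

Answer: x ∈ {2}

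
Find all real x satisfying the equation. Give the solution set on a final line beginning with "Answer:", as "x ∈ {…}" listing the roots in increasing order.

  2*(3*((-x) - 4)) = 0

Step 1. [2*(3*((-x) - 4)) = 0] divide by the outer 2. So div: 3*((-x) - 4) = 0.
Step 2. [3*((-x) - 4) = 0] 3 out front; divide by 3 ⇒ div: (-x) - 4 = 0.
Step 3. [(-x) - 4 = 0] add 4: x sits inside (… - 4). So sub: -x = 4.
Step 4. [-x = 4] leading − — multiply by −1, so neg: x = -4.

Answer: x ∈ {-4}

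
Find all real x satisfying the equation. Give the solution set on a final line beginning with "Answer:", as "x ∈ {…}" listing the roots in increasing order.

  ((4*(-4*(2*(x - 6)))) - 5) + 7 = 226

Step 1. [((4*(-4*(2*(x - 6)))) - 5) + 7 = 226] peel the +7: subtract 7 from each side. So sub: (4*(-4*(2*(x - 6)))) - 5 = 219.
Step 2. [(4*(-4*(2*(x - 6)))) - 5 = 219] add 5: x sits inside (… - 5), so sub: 4*(-4*(2*(x - 6))) = 224.
Step 3. [4*(-4*(2*(x - 6))) = 224] LHS = 4·(…); ÷4 both sides. So div: -4*(2*(x - 6)) = 56.
Step 4. [-4*(2*(x - 6)) = 56] -4·(inner) — divide through by -4 ⇒ div: 2*(x - 6) = -14.
Step 5. [2*(x - 6) = -14] LHS = 2·(…); ÷2 both sides, so div: x - 6 = -7.
Step 6. [x - 6 = -7] peel the -6: add 6 from each side. So sub: x = -1.

Answer: x ∈ {-1}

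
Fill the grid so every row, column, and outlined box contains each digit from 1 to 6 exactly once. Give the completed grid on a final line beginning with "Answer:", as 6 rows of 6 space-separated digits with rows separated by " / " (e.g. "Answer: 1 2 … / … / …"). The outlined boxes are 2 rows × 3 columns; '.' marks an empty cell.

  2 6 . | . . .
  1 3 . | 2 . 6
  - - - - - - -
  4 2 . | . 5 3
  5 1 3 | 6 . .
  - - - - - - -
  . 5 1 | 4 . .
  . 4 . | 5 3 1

Step 1. [r2c5∈{4}] nothing but 4 survives at r2c5. So r2c5=4.
Step 2. [r6c1∈{6}] r6c1's peers cover all but 6, so r6c1=6.
Step 3. [r5c6∈{2}] nothing but 2 survives at r5c6 ⇒ r5c6=2.
Step 4. [r2c3∈{5}] r2c3's peers cover all but 5. So r2c3=5.
Step 5. [r3c4∈{1}] r3c4 has the single candidate 1, so r3c4=1.
Step 6. [r1c3∈{4}] r1c3 has the single candidate 4, so r1c3=4.
Step 7. [r4c6∈{4}] r4c6 is down to just 4. So r4c6=4.
Step 8. [r1c6∈{5}] r1c6 is down to just 5 ⇒ r1c6=5.
Step 9. [r3c3∈{6}] r3c3 is down to just 6, so r3c3=6.
Step 10. [r6c3∈{2}] r6c3 is down to just 2, so r6c3=2.
Step 11. [r5c5∈{6}] r5c5 has the single candidate 6, so r5c5=6.
Step 12. [r1c5∈{1}] r1c5 has the single candidate 1. So r1c5=1.
Step 13. [r4c5∈{2}] only 2 remains possible at r4c5 ⇒ r4c5=2.
Step 14. [r1c4∈{3}] r1c4's peers cover all but 3, so r1c4=3.
Step 15. [r5c1∈{3}] only 3 remains possible at r5c1 ⇒ r5c1=3.

Answer: 2 6 4 3 1 5 / 1 3 5 2 4 6 / 4 2 6 1 5 3 / 5 1 3 6 2 4 / 3 5 1 4 6 2 / 6 4 2 5 3 1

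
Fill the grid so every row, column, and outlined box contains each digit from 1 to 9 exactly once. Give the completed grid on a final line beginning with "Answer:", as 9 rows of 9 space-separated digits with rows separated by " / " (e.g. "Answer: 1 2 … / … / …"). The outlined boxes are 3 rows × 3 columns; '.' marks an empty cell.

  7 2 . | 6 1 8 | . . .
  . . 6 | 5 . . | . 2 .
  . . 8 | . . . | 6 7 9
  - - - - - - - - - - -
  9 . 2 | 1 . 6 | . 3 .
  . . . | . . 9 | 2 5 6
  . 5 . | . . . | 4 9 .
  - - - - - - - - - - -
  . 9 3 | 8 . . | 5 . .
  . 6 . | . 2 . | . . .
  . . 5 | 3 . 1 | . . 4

Step 1. [r6c9∈{1,7,8}] r6c9 is the only open cell in box 6 admitting 1 ⇒ r6c9=1.
Step 2. [r6c3∈{7}] r6c3 is down to just 7 ⇒ r6c3=7.
Step 3. [r2c7∈{1,3,8}] in box 3, 1 fits only at r2c7 ⇒ r2c7=1.
Step 4. [r8c4∈{4,7,9}] in col 4, 9 fits only at r8c4 ⇒ r8c4=9.
Step 5. [r1c7∈{3}] only 3 remains possible at r1c7, so r1c7=3.
Step 6. [r9c2∈{7,8}] in col 2, 7 fits only at r9c2. So r9c2=7.
Step 7. [r4c5∈{4,5,7,8}] across row 4, 5 lands solely at r4c5. So r4c5=5.
Step 8. [r4c2∈{4,8}] row 4 places 4 nowhere but r4c2. So r4c2=4.
Step 9. [r2c2∈{3}] r2c2 is down to just 3, so r2c2=3.
Step 10. [r2c1∈{4}] nothing but 4 survives at r2c1. So r2c1=4.
Step 11. [r5c2∈{1,8}] in col 2, 8 fits only at r5c2, so r5c2=8.
Step 12. [r2c6∈{7}] r2c6 has the single candidate 7, so r2c6=7.
Step 13. [r7c5∈{4,6,7}] 7 has one home in box 8: r7c5. So r7c5=7.
Step 14. [r8c3∈{1,4}] 4 has one home in col 3: r8c3, so r8c3=4.
Step 15. [r6c4∈{2}] only 2 remains possible at r6c4. So r6c4=2.
Step 16. [r6c6∈{3}] r6c6's peers cover all but 3, so r6c6=3.
Step 17. [r3c4∈{4}] r3c4 has the single candidate 4. So r3c4=4.
Step 18. [r8c9∈{3,7,8}] r8c9 is the only open cell in row 8 admitting 3 ⇒ r8c9=3.
Step 19. [r8c7∈{7,8}] in row 8, 7 fits only at r8c7 ⇒ r8c7=7.
Step 20. [r4c7∈{8}] nothing but 8 survives at r4c7 ⇒ r4c7=8.
Step 21. [r9c1∈{2,8}] across row 9, 2 lands solely at r9c1. So r9c1=2.
Step 22. [r7c1∈{1}] nothing but 1 survives at r7c1, so r7c1=1.
Step 23. [r9c8∈{6,8}] r9c8 is the only open cell in row 9 admitting 8, so r9c8=8.
Step 24. [r5c5∈{4}] r5c5 has the single candidate 4 ⇒ r5c5=4.
Step 25. [r9c7∈{9}] nothing but 9 survives at r9c7 ⇒ r9c7=9.
Step 26. [r1c8∈{4}] r1c8's peers cover all but 4. So r1c8=4.
Step 27. [r3c6∈{2}] nothing but 2 survives at r3c6, so r3c6=2.
Step 28. [r8c8∈{1}] r8c8 is down to just 1. So r8c8=1.
Step 29. [r9c5∈{6}] nothing but 6 survives at r9c5, so r9c5=6.
Step 30. [r6c5∈{8}] r6c5 has the single candidate 8. So r6c5=8.
Step 31. [r8c1∈{8}] nothing but 8 survives at r8c1, so r8c1=8.
Step 32. [r1c9∈{5}] r1c9 has the single candidate 5, so r1c9=5.
Step 33. [r3c2∈{1}] r3c2 has the single candidate 1 ⇒ r3c2=1.
Step 34. [r3c1∈{5}] nothing but 5 survives at r3c1, so r3c1=5.
Step 35. [r2c5∈{9}] r2c5 is down to just 9 ⇒ r2c5=9.
Step 36. [r4c9∈{7}] only 7 remains possible at r4c9. So r4c9=7.
Step 37. [r5c4∈{7}] r5c4 has the single candidate 7. So r5c4=7.
Step 38. [r2c9∈{8}] r2c9 is down to just 8. So r2c9=8.
Step 39. [r5c3∈{1}] r5c3 is down to just 1. So r5c3=1.
Step 40. [r8c6∈{5}] r8c6 is down to just 5 ⇒ r8c6=5.
Step 41. [r7c6∈{4}] only 4 remains possible at r7c6 ⇒ r7c6=4.
Step 42. [r1c3∈{9}] r1c3 has the single candidate 9 ⇒ r1c3=9.
Step 43. [r7c9∈{2}] r7c9 has the single candidate 2, so r7c9=2.
Step 44. [r6c1∈{6}] r6c1 has the single candidate 6. So r6c1=6.
Step 45. [r3c5∈{3}] r3c5 has the single candidate 3. So r3c5=3.
Step 46. [r5c1∈{3}] r5c1 has the single candidate 3 ⇒ r5c1=3.
Step 47. [r7c8∈{6}] r7c8 has the single candidate 6 ⇒ r7c8=6.

Answer: 7 2 9 6 1 8 3 4 5 / 4 3 6 5 9 7 1 2 8 / 5 1 8 4 3 2 6 7 9 / 9 4 2 1 5 6 8 3 7 / 3 8 1 7 4 9 2 5 6 / 6 5 7 2 8 3 4 9 1 / 1 9 3 8 7 4 5 6 2 / 8 6 4 9 2 5 7 1 3 / 2 7 5 3 6 1 9 8 4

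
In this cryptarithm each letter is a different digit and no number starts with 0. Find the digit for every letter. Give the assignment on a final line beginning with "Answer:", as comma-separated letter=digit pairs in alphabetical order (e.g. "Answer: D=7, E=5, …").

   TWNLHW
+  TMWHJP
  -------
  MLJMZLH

Step 1. [M] M is the leading digit of a 7-digit sum of two 6-digit numbers; the final carry is exactly 1. So M=1.
Step 2. [col 1: W + P ≡ H (mod 10)] several values work for H in column 1 (W + P ≡ H (mod 10), carry-in 0); try H=4 ⇒ H=4.
Step 3. [col 1: W + P ≡ H (mod 10)] W=8 is one option consistent with column 1 (W + P ≡ H (mod 10), carry-in 0) — take it ⇒ W=8.
Step 4. [col 1: W + P ≡ H (mod 10)] column 1 reads W+P+carry(0)=H with W=8, H=4; with digits 1,4,8 already taken and all letters distinct, the only value for P is 6 ⇒ P=6.
Step 5. [col 2: H + J ≡ L (mod 10)] no forcing yet in column 2 (carry-in 1); J=0 is free and consistent — try it, so J=0.
Step 6. [col 2: H + J ≡ L (mod 10)] in column 2 we have H+J≡L with carry-in 1; given H=4, J=0 and digits 0,1,4,6,8 already taken and all letters distinct, that pins L to 5 ⇒ L=5.
Step 7. [col 3: L + H ≡ Z (mod 10)] from column 3 (L=5, H=4, carry-in 0, digits 0,1,4,5,6,8 already taken and all letters distinct): Z must equal 9 ⇒ Z=9.
Step 8. [col 4: N + W ≡ M (mod 10)] from column 4 (W=8, M=1, carry-in 0, digits 0,1,4,5,6,8,9 already taken and all letters distinct): N must equal 3, so N=3.
Step 9. [col 6: T + T ≡ L (mod 10)] T=7 is one option consistent with column 6 (T + T ≡ L (mod 10), carry-in 1) — take it ⇒ T=7.

Answer: H=4, J=0, L=5, M=1, N=3, P=6, T=7, W=8, Z=9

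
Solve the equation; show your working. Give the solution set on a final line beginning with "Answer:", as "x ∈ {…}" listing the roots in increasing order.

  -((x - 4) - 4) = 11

Step 1. [-((x - 4) - 4) = 11] LHS negated; negate both sides ⇒ neg: (x - 4) - 4 = -11.
Step 2. [(x - 4) - 4 = -11] add 4: x sits inside (… - 4). So sub: x - 4 = -7.
Step 3. [x - 4 = -7] add 4: x sits inside (… - 4). So sub: x = -3.

Answer: x ∈ {-3}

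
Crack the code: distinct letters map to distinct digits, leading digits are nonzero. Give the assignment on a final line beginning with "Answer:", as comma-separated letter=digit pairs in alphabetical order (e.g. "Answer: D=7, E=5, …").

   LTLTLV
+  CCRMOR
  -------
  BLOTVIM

Step 1. [col 1: V + R ≡ M (mod 10)] several values work for M in column 1 (V + R ≡ M (mod 10), carry-in 0); try M=5. So M=5.
Step 2. [col 1: V + R ≡ M (mod 10)] V=3 is one option consistent with column 1 (V + R ≡ M (mod 10), carry-in 0) — take it ⇒ V=3.
Step 3. [col 1: V + R ≡ M (mod 10)] in column 1 we have V+R≡M with carry-in 0; given V=3, M=5 and digits 3,5 already taken and all letters distinct, that pins R to 2, so R=2.
Step 4. [col 2: L + O ≡ I (mod 10)] no forcing yet in column 2 (carry-in 0); I=0 is free and consistent — try it. So I=0.
Step 5. [B] adding two 6-digit numbers gives at most 6+1 digits, and here it does — B is that final carry and must be 1 ⇒ B=1.
Step 6. [col 2: L + O ≡ I (mod 10)] no forcing yet in column 2 (carry-in 0); O=6 is free and consistent — try it, so O=6.
Step 7. [col 2: L + O ≡ I (mod 10)] from column 2 (O=6, I=0, carry-in 0, digits 0,1,2,3,5,6 already taken and all letters distinct): L must equal 4 ⇒ L=4.
Step 8. [col 3: T + M ≡ V (mod 10)] from column 3 (M=5, V=3, carry-in 1, digits 0,1,2,3,4,5,6 already taken and all letters distinct): T must equal 7 ⇒ T=7.
Step 9. [col 5: T + C ≡ O (mod 10)] from column 5 (T=7, O=6, carry-in 0, digits 0,1,2,3,4,5,6,7 already taken and all letters distinct): C must equal 9, so C=9.

Answer: B=1, C=9, I=0, L=4, M=5, O=6, R=2, T=7, V=3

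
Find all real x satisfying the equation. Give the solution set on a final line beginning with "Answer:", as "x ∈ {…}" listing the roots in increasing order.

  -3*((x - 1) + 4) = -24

Step 1. [-3*((x - 1) + 4) = -24] divide by the outer -3 ⇒ div: (x - 1) + 4 = 8.
Step 2. [(x - 1) + 4 = 8] 4 comes off first (subtract 4) ⇒ sub: x - 1 = 4.
Step 3. [x - 1 = 4] add 1: x sits inside (… - 1). So sub: x = 5.

Answer: x ∈ {5}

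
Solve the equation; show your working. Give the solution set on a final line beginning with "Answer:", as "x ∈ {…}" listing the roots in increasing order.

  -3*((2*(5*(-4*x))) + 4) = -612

Step 1. [-3*((2*(5*(-4*x))) + 4) = -612] divide by the outer -3 ⇒ div: (2*(5*(-4*x))) + 4 = 204.
Step 2. [(2*(5*(-4*x))) + 4 = 204] the outer +4 inverts by subtracting 4. So sub: 2*(5*(-4*x)) = 200.
Step 3. [2*(5*(-4*x)) = 200] leading coefficient 2: divide by 2 ⇒ div: 5*(-4*x) = 100.
Step 4. [5*(-4*x) = 100] leading coefficient 5: divide by 5, so div: -4*x = 20.
Step 5. [-4*x = 20] -4 out front; divide by -4. So div: x = -5.

Answer: x ∈ {-5}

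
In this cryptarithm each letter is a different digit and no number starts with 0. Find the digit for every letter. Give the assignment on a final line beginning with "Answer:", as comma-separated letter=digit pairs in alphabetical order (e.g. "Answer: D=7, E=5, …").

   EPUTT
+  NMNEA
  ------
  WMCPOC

Step 1. [W] adding two 5-digit numbers gives at most 5+1 digits, and here it does — W is that final carry and must be 1 ⇒ W=1.
Step 2. [col 1: T + A ≡ C (mod 10)] several values work for A in column 1 (T + A ≡ C (mod 10), carry-in 0); try A=7. So A=7.
Step 3. [col 1: T + A ≡ C (mod 10)] no forcing yet in column 1 (carry-in 0); C=3 is free and consistent — try it ⇒ C=3.
Step 4. [col 1: T + A ≡ C (mod 10)] column 1 reads T+A+carry(0)=C with A=7, C=3; with digits 1,3,7 already taken and all letters distinct, the only value for T is 6, so T=6.
Step 5. [col 2: T + E ≡ O (mod 10)] column 2 (T + E ≡ O (mod 10), carry-in 1) doesn't pin E yet; pick E=5 and continue, so E=5.
Step 6. [col 2: T + E ≡ O (mod 10)] column 2: given T=6, E=5, carry-in 1, and digits 1,3,5,6,7 already taken and all letters distinct, T+E≡O (mod 10) forces O=2, so O=2.
Step 7. [col 3: U + N ≡ P (mod 10)] from column 3 (nothing yet, carry-in 1, digits 1,2,3,5,6,7 already taken and all letters distinct): P must equal 9 ⇒ P=9.
Step 8. [col 3: U + N ≡ P (mod 10)] several values work for U in column 3 (U + N ≡ P (mod 10), carry-in 1); try U=0, so U=0.
Step 9. [col 3: U + N ≡ P (mod 10)] column 3: given U=0, P=9, carry-in 1, and digits 0,1,2,3,5,6,7,9 already taken and all letters distinct, U+N≡P (mod 10) forces N=8, so N=8.
Step 10. [col 4: P + M ≡ C (mod 10)] in column 4 we have P+M≡C with carry-in 0; given P=9, C=3 and digits 0,1,2,3,5,6,7,8,9 already taken and all letters distinct, that pins M to 4. So M=4.

Answer: A=7, C=3, E=5, M=4, N=8, O=2, P=9, T=6, U=0, W=1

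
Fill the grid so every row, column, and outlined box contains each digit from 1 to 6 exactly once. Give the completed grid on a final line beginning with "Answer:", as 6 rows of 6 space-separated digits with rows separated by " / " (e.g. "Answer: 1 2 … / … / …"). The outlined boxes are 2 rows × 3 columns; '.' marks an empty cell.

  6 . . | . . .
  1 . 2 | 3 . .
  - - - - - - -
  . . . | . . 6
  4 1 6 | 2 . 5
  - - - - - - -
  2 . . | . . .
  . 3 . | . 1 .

Step 1. [r2c6∈{4}] nothing but 4 survives at r2c6. So r2c6=4.
Step 2. [r2c2∈{5}] only 5 remains possible at r2c2 ⇒ r2c2=5.
Step 3. [r6c1∈{5}] nothing but 5 survives at r6c1, so r6c1=5.
Step 4. [r6c3∈{4}] r6c3 has the single candidate 4, so r6c3=4.
Step 5. [r6c4∈{6}] r6c4's peers cover all but 6, so r6c4=6.
Step 6. [r1c6∈{1,2}] 1 has one home in col 6: r1c6. So r1c6=1.
Step 7. [r3c1∈{3}] only 3 remains possible at r3c1. So r3c1=3.
Step 8. [r1c4∈{5}] r1c4's peers cover all but 5, so r1c4=5.
Step 9. [r5c5∈{3,4,5}] r5c5 is the only open cell in row 5 admitting 5. So r5c5=5.
Step 10. [r3c5∈{4}] nothing but 4 survives at r3c5, so r3c5=4.
Step 11. [r4c5∈{3}] r4c5 has the single candidate 3, so r4c5=3.
Step 12. [r1c2∈{4}] r1c2 has the single candidate 4. So r1c2=4.
Step 13. [r5c2∈{6}] nothing but 6 survives at r5c2 ⇒ r5c2=6.
Step 14. [r1c3∈{3}] r1c3 is down to just 3 ⇒ r1c3=3.
Step 15. [r5c6∈{3}] nothing but 3 survives at r5c6, so r5c6=3.
Step 16. [r6c6∈{2}] r6c6 has the single candidate 2 ⇒ r6c6=2.
Step 17. [r1c5∈{2}] r1c5 has the single candidate 2 ⇒ r1c5=2.
Step 18. [r5c4∈{4}] r5c4 is down to just 4. So r5c4=4.
Step 19. [r3c3∈{5}] only 5 remains possible at r3c3. So r3c3=5.
Step 20. [r2c5∈{6}] r2c5 has the single candidate 6. So r2c5=6.
Step 21. [r5c3∈{1}] r5c3 has the single candidate 1 ⇒ r5c3=1.
Step 22. [r3c4∈{1}] r3c4 has the single candidate 1 ⇒ r3c4=1.
Step 23. [r3c2∈{2}] r3c2 has the single candidate 2. So r3c2=2.

Answer: 6 4 3 5 2 1 / 1 5 2 3 6 4 / 3 2 5 1 4 6 / 4 1 6 2 3 5 / 2 6 1 4 5 3 / 5 3 4 6 1 2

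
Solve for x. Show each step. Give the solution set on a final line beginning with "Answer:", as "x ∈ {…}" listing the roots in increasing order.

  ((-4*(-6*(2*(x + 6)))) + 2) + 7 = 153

Step 1. [((-4*(-6*(2*(x + 6)))) + 2) + 7 = 153] the outer +7 inverts by subtracting 7 ⇒ sub: (-4*(-6*(2*(x + 6)))) + 2 = 146.
Step 2. [(-4*(-6*(2*(x + 6)))) + 2 = 146] the outer +2 inverts by subtracting 2 ⇒ sub: -4*(-6*(2*(x + 6))) = 144.
Step 3. [-4*(-6*(2*(x + 6))) = 144] -4 out front; divide by -4, so div: -6*(2*(x + 6)) = -36.
Step 4. [-6*(2*(x + 6)) = -36] divide by the outer -6 ⇒ div: 2*(x + 6) = 6.
Step 5. [2*(x + 6) = 6] divide by the outer 2, so div: x + 6 = 3.
Step 6. [x + 6 = 3] 6 comes off first (subtract 6) ⇒ sub: x = -3.

Answer: x ∈ {-3}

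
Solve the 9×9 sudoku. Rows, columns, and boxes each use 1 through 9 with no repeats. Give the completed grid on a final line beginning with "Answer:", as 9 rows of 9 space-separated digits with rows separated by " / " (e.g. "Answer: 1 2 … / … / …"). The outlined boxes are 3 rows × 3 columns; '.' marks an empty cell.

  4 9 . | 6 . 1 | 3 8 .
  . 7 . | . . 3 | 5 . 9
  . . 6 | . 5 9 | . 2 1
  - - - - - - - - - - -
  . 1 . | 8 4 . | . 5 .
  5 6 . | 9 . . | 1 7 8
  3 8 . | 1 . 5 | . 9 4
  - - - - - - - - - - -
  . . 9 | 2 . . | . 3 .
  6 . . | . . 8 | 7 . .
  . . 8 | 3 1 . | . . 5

Step 1. [r7c9∈{6}] r7c9 has the single candidate 6 ⇒ r7c9=6.
Step 2. [r9c8∈{4}] r9c8 has the single candidate 4 ⇒ r9c8=4.
Step 3. [r7c5∈{7}] r7c5's peers cover all but 7. So r7c5=7.
Step 4. [r8c3∈{1,2,3,4,5}] across col 3, 3 lands solely at r8c3. So r8c3=3.
Step 5. [r5c6∈{2}] r5c6 has the single candidate 2, so r5c6=2.
Step 6. [r6c3∈{2,7}] row 6 places 7 nowhere but r6c3, so r6c3=7.
Step 7. [r4c3∈{2}] r4c3 has the single candidate 2 ⇒ r4c3=2.
Step 8. [r2c1∈{1,2,8}] r2c1 is the only open cell in box 1 admitting 2, so r2c1=2.
Step 9. [r2c4∈{4}] r2c4 has the single candidate 4 ⇒ r2c4=4.
Step 10. [r8c2∈{2,4,5}] in row 8, 4 fits only at r8c2. So r8c2=4.
Step 11. [r6c7∈{2,6}] in row 6, 2 fits only at r6c7. So r6c7=2.
Step 12. [r6c5∈{6}] nothing but 6 survives at r6c5 ⇒ r6c5=6.
Step 13. [r3c1∈{8}] r3c1 has the single candidate 8. So r3c1=8.
Step 14. [r2c8∈{6}] nothing but 6 survives at r2c8 ⇒ r2c8=6.
Step 15. [r7c6∈{4}] r7c6's peers cover all but 4 ⇒ r7c6=4.
Step 16. [r3c4∈{7}] nothing but 7 survives at r3c4 ⇒ r3c4=7.
Step 17. [r2c5∈{8}] r2c5 is down to just 8 ⇒ r2c5=8.
Step 18. [r4c1∈{9}] r4c1 has the single candidate 9 ⇒ r4c1=9.
Step 19. [r8c5∈{9}] r8c5 has the single candidate 9 ⇒ r8c5=9.
Step 20. [r7c7∈{8}] only 8 remains possible at r7c7 ⇒ r7c7=8.
Step 21. [r7c1∈{1}] nothing but 1 survives at r7c1 ⇒ r7c1=1.
Step 22. [r2c3∈{1}] only 1 remains possible at r2c3 ⇒ r2c3=1.
Step 23. [r4c7∈{6}] only 6 remains possible at r4c7, so r4c7=6.
Step 24. [r7c2∈{5}] only 5 remains possible at r7c2 ⇒ r7c2=5.
Step 25. [r9c1∈{7}] nothing but 7 survives at r9c1 ⇒ r9c1=7.
Step 26. [r9c7∈{9}] only 9 remains possible at r9c7, so r9c7=9.
Step 27. [r5c5∈{3}] r5c5 is down to just 3. So r5c5=3.
Step 28. [r1c9∈{7}] r1c9 is down to just 7, so r1c9=7.
Step 29. [r4c9∈{3}] r4c9 has the single candidate 3 ⇒ r4c9=3.
Step 30. [r1c3∈{5}] r1c3 has the single candidate 5 ⇒ r1c3=5.
Step 31. [r5c3∈{4}] nothing but 4 survives at r5c3. So r5c3=4.
Step 32. [r4c6∈{7}] r4c6's peers cover all but 7, so r4c6=7.
Step 33. [r8c8∈{1}] nothing but 1 survives at r8c8, so r8c8=1.
Step 34. [r3c7∈{4}] r3c7 has the single candidate 4 ⇒ r3c7=4.
Step 35. [r9c2∈{2}] r9c2 is down to just 2 ⇒ r9c2=2.
Step 36. [r1c5∈{2}] r1c5 has the single candidate 2, so r1c5=2.
Step 37. [r3c2∈{3}] r3c2 has the single candidate 3 ⇒ r3c2=3.
Step 38. [r9c6∈{6}] r9c6 is down to just 6, so r9c6=6.
Step 39. [r8c4∈{5}] r8c4 is down to just 5, so r8c4=5.
Step 40. [r8c9∈{2}] r8c9 has the single candidate 2, so r8c9=2.

Answer: 4 9 5 6 2 1 3 8 7 / 2 7 1 4 8 3 5 6 9 / 8 3 6 7 5 9 4 2 1 / 9 1 2 8 4 7 6 5 3 / 5 6 4 9 3 2 1 7 8 / 3 8 7 1 6 5 2 9 4 / 1 5 9 2 7 4 8 3 6 / 6 4 3 5 9 8 7 1 2 / 7 2 8 3 1 6 9 4 5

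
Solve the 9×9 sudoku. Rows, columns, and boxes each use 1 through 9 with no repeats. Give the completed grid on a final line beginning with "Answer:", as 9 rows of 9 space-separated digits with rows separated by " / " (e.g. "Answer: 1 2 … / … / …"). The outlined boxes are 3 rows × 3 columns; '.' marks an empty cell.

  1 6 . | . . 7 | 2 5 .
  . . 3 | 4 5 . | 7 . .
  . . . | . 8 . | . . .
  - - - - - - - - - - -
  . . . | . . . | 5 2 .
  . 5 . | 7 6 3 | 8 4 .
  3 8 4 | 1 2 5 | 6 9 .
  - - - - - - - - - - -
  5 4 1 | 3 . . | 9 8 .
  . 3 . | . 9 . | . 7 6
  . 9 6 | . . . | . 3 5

Step 1. [r1c4∈{9}] r1c4's peers cover all but 9. So r1c4=9.
Step 2. [r2c2∈{2}] r2c2 is down to just 2, so r2c2=2.
Step 3. [r9c1∈{2,7,8}] in box 7, 7 fits only at r9c1. So r9c1=7.
Step 4. [r1c9∈{3,4,8}] across row 1, 4 lands solely at r1c9, so r1c9=4.
Step 5. [r9c5∈{1,4}] 1 has one home in col 5: r9c5, so r9c5=1.
Step 6. [r4c6∈{4,8,9}] 9 has one home in col 6: r4c6 ⇒ r4c6=9.
Step 7. [r3c4∈{2,6}] 6 has one home in col 4: r3c4. So r3c4=6.
Step 8. [r3c8∈{1}] only 1 remains possible at r3c8 ⇒ r3c8=1.
Step 9. [r3c6∈{2}] only 2 remains possible at r3c6, so r3c6=2.
Step 10. [r4c3∈{7}] nothing but 7 survives at r4c3. So r4c3=7.
Step 11. [r9c7∈{4}] nothing but 4 survives at r9c7, so r9c7=4.
Step 12. [r9c6∈{8}] r9c6's peers cover all but 8 ⇒ r9c6=8.
Step 13. [r4c9∈{1,3}] 3 has one home in row 4: r4c9, so r4c9=3.
Step 14. [r3c9∈{9}] r3c9's peers cover all but 9 ⇒ r3c9=9.
Step 15. [r2c1∈{8,9}] 9 has one home in row 2: r2c1 ⇒ r2c1=9.
Step 16. [r8c1∈{2,8}] col 1 places 8 nowhere but r8c1 ⇒ r8c1=8.
Step 17. [r8c3∈{2}] r8c3 is down to just 2. So r8c3=2.
Step 18. [r7c5∈{7}] only 7 remains possible at r7c5, so r7c5=7.
Step 19. [r3c3∈{5}] nothing but 5 survives at r3c3. So r3c3=5.
Step 20. [r4c2∈{1}] r4c2's peers cover all but 1. So r4c2=1.
Step 21. [r5c1∈{2}] r5c1's peers cover all but 2. So r5c1=2.
Step 22. [r2c9∈{8}] r2c9 is down to just 8. So r2c9=8.
Step 23. [r8c4∈{5}] r8c4's peers cover all but 5 ⇒ r8c4=5.
Step 24. [r3c2∈{7}] r3c2's peers cover all but 7, so r3c2=7.
Step 25. [r4c1∈{6}] r4c1 is down to just 6, so r4c1=6.
Step 26. [r4c4∈{8}] only 8 remains possible at r4c4 ⇒ r4c4=8.
Step 27. [r1c5∈{3}] r1c5's peers cover all but 3 ⇒ r1c5=3.
Step 28. [r5c9∈{1}] only 1 remains possible at r5c9. So r5c9=1.
Step 29. [r8c7∈{1}] r8c7 is down to just 1. So r8c7=1.
Step 30. [r8c6∈{4}] nothing but 4 survives at r8c6, so r8c6=4.
Step 31. [r7c6∈{6}] only 6 remains possible at r7c6. So r7c6=6.
Step 32. [r9c4∈{2}] only 2 remains possible at r9c4 ⇒ r9c4=2.
Step 33. [r6c9∈{7}] nothing but 7 survives at r6c9 ⇒ r6c9=7.
Step 34. [r2c6∈{1}] r2c6's peers cover all but 1, so r2c6=1.
Step 35. [r4c5∈{4}] nothing but 4 survives at r4c5. So r4c5=4.
Step 36. [r3c1∈{4}] r3c1 has the single candidate 4, so r3c1=4.
Step 37. [r7c9∈{2}] r7c9's peers cover all but 2. So r7c9=2.
Step 38. [r3c7∈{3}] only 3 remains possible at r3c7 ⇒ r3c7=3.
Step 39. [r2c8∈{6}] r2c8's peers cover all but 6 ⇒ r2c8=6.
Step 40. [r1c3∈{8}] nothing but 8 survives at r1c3. So r1c3=8.
Step 41. [r5c3∈{9}] r5c3 has the single candidate 9 ⇒ r5c3=9.

Answer: 1 6 8 9 3 7 2 5 4 / 9 2 3 4 5 1 7 6 8 / 4 7 5 6 8 2 3 1 9 / 6 1 7 8 4 9 5 2 3 / 2 5 9 7 6 3 8 4 1 / 3 8 4 1 2 5 6 9 7 / 5 4 1 3 7 6 9 8 2 / 8 3 2 5 9 4 1 7 6 / 7 9 6 2 1 8 4 3 5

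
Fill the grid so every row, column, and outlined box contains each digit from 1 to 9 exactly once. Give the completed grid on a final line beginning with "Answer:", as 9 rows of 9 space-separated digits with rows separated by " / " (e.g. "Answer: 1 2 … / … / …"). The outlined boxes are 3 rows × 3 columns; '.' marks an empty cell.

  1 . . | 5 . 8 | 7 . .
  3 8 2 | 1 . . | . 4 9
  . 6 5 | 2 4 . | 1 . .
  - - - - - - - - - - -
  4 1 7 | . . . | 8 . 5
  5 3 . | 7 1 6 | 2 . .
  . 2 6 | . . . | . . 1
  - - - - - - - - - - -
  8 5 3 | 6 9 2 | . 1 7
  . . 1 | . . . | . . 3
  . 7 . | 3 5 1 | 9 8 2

Step 1. [r6c1∈{9}] nothing but 9 survives at r6c1 ⇒ r6c1=9.
Step 2. [r6c7∈{3,4}] across col 7, 3 lands solely at r6c7, so r6c7=3.
Step 3. [r4c8∈{6,9}] 6 has one home in row 4: r4c8, so r4c8=6.
Step 4. [r8c7∈{4,5,6}] across box 9, 6 lands solely at r8c7, so r8c7=6.
Step 5. [r2c6∈{7}] r2c6 has the single candidate 7. So r2c6=7.
Step 6. [r8c6∈{4}] r8c6's peers cover all but 4 ⇒ r8c6=4.
Step 7. [r1c2∈{4,9}] col 2 places 4 nowhere but r1c2 ⇒ r1c2=4.
Step 8. [r3c6∈{3,9}] in row 3, 9 fits only at r3c6, so r3c6=9.
Step 9. [r1c5∈{3,6}] across box 2, 3 lands solely at r1c5. So r1c5=3.
Step 10. [r6c5∈{8}] r6c5 has the single candidate 8, so r6c5=8.
Step 11. [r5c9∈{4}] r5c9's peers cover all but 4, so r5c9=4.
Step 12. [r8c5∈{7}] r8c5 is down to just 7. So r8c5=7.
Step 13. [r1c3∈{9}] nothing but 9 survives at r1c3. So r1c3=9.
Step 14. [r4c6∈{3}] r4c6's peers cover all but 3 ⇒ r4c6=3.
Step 15. [r3c8∈{3}] r3c8 is down to just 3 ⇒ r3c8=3.
Step 16. [r6c4∈{4}] r6c4's peers cover all but 4. So r6c4=4.
Step 17. [r1c8∈{2}] r1c8 is down to just 2. So r1c8=2.
Step 18. [r8c1∈{2}] only 2 remains possible at r8c1. So r8c1=2.
Step 19. [r9c3∈{4}] only 4 remains possible at r9c3 ⇒ r9c3=4.
Step 20. [r2c7∈{5}] nothing but 5 survives at r2c7 ⇒ r2c7=5.
Step 21. [r8c8∈{5}] only 5 remains possible at r8c8 ⇒ r8c8=5.
Step 22. [r8c2∈{9}] nothing but 9 survives at r8c2, so r8c2=9.
Step 23. [r5c8∈{9}] r5c8's peers cover all but 9. So r5c8=9.
Step 24. [r7c7∈{4}] r7c7 is down to just 4, so r7c7=4.
Step 25. [r6c8∈{7}] only 7 remains possible at r6c8. So r6c8=7.
Step 26. [r3c1∈{7}] only 7 remains possible at r3c1 ⇒ r3c1=7.
Step 27. [r8c4∈{8}] nothing but 8 survives at r8c4 ⇒ r8c4=8.
Step 28. [r3c9∈{8}] r3c9's peers cover all but 8. So r3c9=8.
Step 29. [r4c4∈{9}] r4c4 has the single candidate 9. So r4c4=9.
Step 30. [r1c9∈{6}] r1c9's peers cover all but 6, so r1c9=6.
Step 31. [r9c1∈{6}] r9c1's peers cover all but 6. So r9c1=6.
Step 32. [r5c3∈{8}] only 8 remains possible at r5c3, so r5c3=8.
Step 33. [r6c6∈{5}] nothing but 5 survives at r6c6, so r6c6=5.
Step 34. [r2c5∈{6}] r2c5's peers cover all but 6, so r2c5=6.
Step 35. [r4c5∈{2}] only 2 remains possible at r4c5 ⇒ r4c5=2.

Answer: 1 4 9 5 3 8 7 2 6 / 3 8 2 1 6 7 5 4 9 / 7 6 5 2 4 9 1 3 8 / 4 1 7 9 2 3 8 6 5 / 5 3 8 7 1 6 2 9 4 / 9 2 6 4 8 5 3 7 1 / 8 5 3 6 9 2 4 1 7 / 2 9 1 8 7 4 6 5 3 / 6 7 4 3 5 1 9 8 2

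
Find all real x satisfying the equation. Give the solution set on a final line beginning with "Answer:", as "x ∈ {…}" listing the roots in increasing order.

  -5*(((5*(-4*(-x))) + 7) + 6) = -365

Step 1. [-5*(((5*(-4*(-x))) + 7) + 6) = -365] LHS = -5·(…); ÷-5 both sides. So div: ((5*(-4*(-x))) + 7) + 6 = 73.
Step 2. [((5*(-4*(-x))) + 7) + 6 = 73] subtract 6: x sits inside (… + 6) ⇒ sub: (5*(-4*(-x))) + 7 = 67.
Step 3. [(5*(-4*(-x))) + 7 = 67] +7 is outermost — subtract 7 both sides ⇒ sub: 5*(-4*(-x)) = 60.
Step 4. [5*(-4*(-x)) = 60] divide by the outer 5 ⇒ div: -4*(-x) = 12.
Step 5. [-4*(-x) = 12] divide by the outer -4, so div: -x = -3.
Step 6. [-x = -3] leading − — multiply by −1 ⇒ neg: x = 3.

Answer: x ∈ {3}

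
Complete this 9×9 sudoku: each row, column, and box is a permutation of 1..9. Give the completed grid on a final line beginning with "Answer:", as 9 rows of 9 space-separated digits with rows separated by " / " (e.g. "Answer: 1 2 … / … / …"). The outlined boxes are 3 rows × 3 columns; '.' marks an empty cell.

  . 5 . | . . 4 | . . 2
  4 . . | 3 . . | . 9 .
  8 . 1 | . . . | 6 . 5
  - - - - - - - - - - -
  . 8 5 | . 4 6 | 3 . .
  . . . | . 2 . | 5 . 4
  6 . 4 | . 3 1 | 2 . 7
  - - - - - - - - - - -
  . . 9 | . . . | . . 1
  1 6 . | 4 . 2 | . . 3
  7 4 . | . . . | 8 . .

Step 1. [r7c1∈{2,3,5}] col 1 places 5 nowhere but r7c1. So r7c1=5.
Step 2. [r4c4∈{7,9}] r4c4 is the only open cell in row 4 admitting 7 ⇒ r4c4=7.
Step 3. [r6c2∈{9}] nothing but 9 survives at r6c2. So r6c2=9.
Step 4. [r9c9∈{6,9}] r9c9 is the only open cell in col 9 admitting 6. So r9c9=6.
Step 5. [r2c9∈{8}] r2c9's peers cover all but 8. So r2c9=8.
Step 6. [r5c1∈{3}] r5c1's peers cover all but 3, so r5c1=3.
Step 7. [r5c3∈{7}] r5c3's peers cover all but 7. So r5c3=7.
Step 8. [r3c8∈{3,4,7}] row 3 places 4 nowhere but r3c8 ⇒ r3c8=4.
Step 9. [r3c2∈{2,3,7}] 3 has one home in row 3: r3c2, so r3c2=3.
Step 10. [r2c2∈{2,7}] r2c2 is the only open cell in col 2 admitting 7 ⇒ r2c2=7.
Step 11. [r1c3∈{6}] r1c3 has the single candidate 6, so r1c3=6.
Step 12. [r2c7∈{1}] r2c7's peers cover all but 1. So r2c7=1.
Step 13. [r1c7∈{7}] r1c7 has the single candidate 7. So r1c7=7.
Step 14. [r7c6∈{3,7,8}] in row 7, 3 fits only at r7c6 ⇒ r7c6=3.
Step 15. [r5c6∈{8,9}] col 6 places 8 nowhere but r5c6 ⇒ r5c6=8.
Step 16. [r5c4∈{9}] r5c4 has the single candidate 9 ⇒ r5c4=9.
Step 17. [r3c6∈{7,9}] r3c6 is the only open cell in col 6 admitting 7, so r3c6=7.
Step 18. [r3c5∈{9}] nothing but 9 survives at r3c5, so r3c5=9.
Step 19. [r2c6∈{5}] only 5 remains possible at r2c6, so r2c6=5.
Step 20. [r7c2∈{2}] r7c2 is down to just 2. So r7c2=2.
Step 21. [r7c8∈{7}] r7c8's peers cover all but 7. So r7c8=7.
Step 22. [r8c8∈{5}] nothing but 5 survives at r8c8 ⇒ r8c8=5.
Step 23. [r9c5∈{1,5}] col 5 places 5 nowhere but r9c5, so r9c5=5.
Step 24. [r1c5∈{1,8}] r1c5 is the only open cell in col 5 admitting 1. So r1c5=1.
Step 25. [r7c4∈{6,8}] across col 4, 6 lands solely at r7c4 ⇒ r7c4=6.
Step 26. [r7c5∈{8}] r7c5 is down to just 8, so r7c5=8.
Step 27. [r5c2∈{1}] r5c2 has the single candidate 1 ⇒ r5c2=1.
Step 28. [r6c4∈{5}] only 5 remains possible at r6c4 ⇒ r6c4=5.
Step 29. [r8c7∈{9}] r8c7 has the single candidate 9 ⇒ r8c7=9.
Step 30. [r1c1∈{9}] r1c1 has the single candidate 9. So r1c1=9.
Step 31. [r1c8∈{3}] r1c8 is down to just 3, so r1c8=3.
Step 32. [r7c7∈{4}] nothing but 4 survives at r7c7 ⇒ r7c7=4.
Step 33. [r1c4∈{8}] r1c4's peers cover all but 8 ⇒ r1c4=8.
Step 34. [r9c3∈{3}] nothing but 3 survives at r9c3, so r9c3=3.
Step 35. [r9c8∈{2}] nothing but 2 survives at r9c8 ⇒ r9c8=2.
Step 36. [r2c3∈{2}] r2c3's peers cover all but 2. So r2c3=2.
Step 37. [r4c9∈{9}] r4c9's peers cover all but 9 ⇒ r4c9=9.
Step 38. [r9c4∈{1}] r9c4's peers cover all but 1. So r9c4=1.
Step 39. [r6c8∈{8}] nothing but 8 survives at r6c8. So r6c8=8.
Step 40. [r2c5∈{6}] nothing but 6 survives at r2c5, so r2c5=6.
Step 41. [r8c3∈{8}] r8c3 has the single candidate 8, so r8c3=8.
Step 42. [r4c1∈{2}] r4c1 is down to just 2 ⇒ r4c1=2.
Step 43. [r8c5∈{7}] r8c5 is down to just 7 ⇒ r8c5=7.
Step 44. [r9c6∈{9}] only 9 remains possible at r9c6, so r9c6=9.
Step 45. [r4c8∈{1}] nothing but 1 survives at r4c8, so r4c8=1.
Step 46. [r3c4∈{2}] r3c4 is down to just 2. So r3c4=2.
Step 47. [r5c8∈{6}] r5c8's peers cover all but 6 ⇒ r5c8=6.

Answer: 9 5 6 8 1 4 7 3 2 / 4 7 2 3 6 5 1 9 8 / 8 3 1 2 9 7 6 4 5 / 2 8 5 7 4 6 3 1 9 / 3 1 7 9 2 8 5 6 4 / 6 9 4 5 3 1 2 8 7 / 5 2 9 6 8 3 4 7 1 / 1 6 8 4 7 2 9 5 3 / 7 4 3 1 5 9 8 2 6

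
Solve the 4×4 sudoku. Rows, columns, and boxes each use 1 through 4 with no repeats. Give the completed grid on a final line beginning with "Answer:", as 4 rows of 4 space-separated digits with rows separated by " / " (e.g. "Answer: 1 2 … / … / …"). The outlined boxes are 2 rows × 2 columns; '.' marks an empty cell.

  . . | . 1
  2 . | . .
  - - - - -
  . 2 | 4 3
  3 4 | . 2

Step 1. [r1c2∈{3}] nothing but 3 survives at r1c2. So r1c2=3.
Step 2. [r1c1∈{4}] only 4 remains possible at r1c1. So r1c1=4.
Step 3. [r4c3∈{1}] only 1 remains possible at r4c3, so r4c3=1.
Step 4. [r2c3∈{3}] r2c3 has the single candidate 3, so r2c3=3.
Step 5. [r1c3∈{2}] r1c3's peers cover all but 2. So r1c3=2.
Step 6. [r2c4∈{4}] only 4 remains possible at r2c4. So r2c4=4.
Step 7. [r3c1∈{1}] r3c1 is down to just 1. So r3c1=1.
Step 8. [r2c2∈{1}] r2c2 has the single candidate 1. So r2c2=1.

Answer: 4 3 2 1 / 2 1 3 4 / 1 2 4 3 / 3 4 1 2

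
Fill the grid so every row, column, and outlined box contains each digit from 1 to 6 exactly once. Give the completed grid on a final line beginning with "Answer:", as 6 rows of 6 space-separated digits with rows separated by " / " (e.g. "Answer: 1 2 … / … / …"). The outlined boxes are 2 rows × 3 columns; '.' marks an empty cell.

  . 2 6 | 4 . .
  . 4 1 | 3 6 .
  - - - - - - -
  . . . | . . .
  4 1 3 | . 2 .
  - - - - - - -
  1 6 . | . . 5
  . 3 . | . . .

Step 1. [r3c2∈{5}] only 5 remains possible at r3c2 ⇒ r3c2=5.
Step 2. [r3c6∈{1,3,4,6}] in col 6, 3 fits only at r3c6, so r3c6=3.
Step 3. [r6c6∈{1,2,4,6}] col 6 places 4 nowhere but r6c6, so r6c6=4.
Step 4. [r6c4∈{1,2,6}] in row 6, 6 fits only at r6c4, so r6c4=6.
Step 5. [r3c3∈{2}] r3c3 is down to just 2 ⇒ r3c3=2.
Step 6. [r2c1∈{5}] r2c1 is down to just 5, so r2c1=5.
Step 7. [r6c5∈{1}] r6c5 has the single candidate 1, so r6c5=1.
Step 8. [r5c5∈{3}] r5c5's peers cover all but 3. So r5c5=3.
Step 9. [r3c4∈{1}] r3c4's peers cover all but 1 ⇒ r3c4=1.
Step 10. [r1c5∈{5}] r1c5's peers cover all but 5 ⇒ r1c5=5.
Step 11. [r4c6∈{6}] r4c6 is down to just 6. So r4c6=6.
Step 12. [r1c1∈{3}] r1c1 is down to just 3. So r1c1=3.
Step 13. [r4c4∈{5}] r4c4's peers cover all but 5, so r4c4=5.
Step 14. [r6c1∈{2}] r6c1's peers cover all but 2, so r6c1=2.
Step 15. [r5c3∈{4}] only 4 remains possible at r5c3 ⇒ r5c3=4.
Step 16. [r6c3∈{5}] r6c3's peers cover all but 5. So r6c3=5.
Step 17. [r3c5∈{4}] r3c5 has the single candidate 4 ⇒ r3c5=4.
Step 18. [r2c6∈{2}] only 2 remains possible at r2c6. So r2c6=2.
Step 19. [r3c1∈{6}] r3c1 is down to just 6, so r3c1=6.
Step 20. [r1c6∈{1}] r1c6 has the single candidate 1. So r1c6=1.
Step 21. [r5c4∈{2}] r5c4 is down to just 2 ⇒ r5c4=2.

Answer: 3 2 6 4 5 1 / 5 4 1 3 6 2 / 6 5 2 1 4 3 / 4 1 3 5 2 6 / 1 6 4 2 3 5 / 2 3 5 6 1 4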